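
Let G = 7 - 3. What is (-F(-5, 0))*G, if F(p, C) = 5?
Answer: -20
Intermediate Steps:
G = 4
(-F(-5, 0))*G = -1*5*4 = -5*4 = -20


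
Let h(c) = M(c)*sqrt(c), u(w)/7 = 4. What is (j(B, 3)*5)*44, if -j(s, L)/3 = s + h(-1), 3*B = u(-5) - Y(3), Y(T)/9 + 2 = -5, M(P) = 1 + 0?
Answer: -20020 - 660*I ≈ -20020.0 - 660.0*I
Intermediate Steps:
M(P) = 1
Y(T) = -63 (Y(T) = -18 + 9*(-5) = -18 - 45 = -63)
u(w) = 28 (u(w) = 7*4 = 28)
h(c) = sqrt(c) (h(c) = 1*sqrt(c) = sqrt(c))
B = 91/3 (B = (28 - 1*(-63))/3 = (28 + 63)/3 = (1/3)*91 = 91/3 ≈ 30.333)
j(s, L) = -3*I - 3*s (j(s, L) = -3*(s + sqrt(-1)) = -3*(s + I) = -3*(I + s) = -3*I - 3*s)
(j(B, 3)*5)*44 = ((-3*I - 3*91/3)*5)*44 = ((-3*I - 91)*5)*44 = ((-91 - 3*I)*5)*44 = (-455 - 15*I)*44 = -20020 - 660*I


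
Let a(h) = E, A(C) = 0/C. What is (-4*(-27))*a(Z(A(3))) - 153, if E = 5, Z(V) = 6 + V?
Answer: 387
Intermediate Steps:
A(C) = 0
a(h) = 5
(-4*(-27))*a(Z(A(3))) - 153 = -4*(-27)*5 - 153 = 108*5 - 153 = 540 - 153 = 387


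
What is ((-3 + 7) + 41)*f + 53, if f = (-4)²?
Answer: 773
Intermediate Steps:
f = 16
((-3 + 7) + 41)*f + 53 = ((-3 + 7) + 41)*16 + 53 = (4 + 41)*16 + 53 = 45*16 + 53 = 720 + 53 = 773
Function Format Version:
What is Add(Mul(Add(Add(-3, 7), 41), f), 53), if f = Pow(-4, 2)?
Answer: 773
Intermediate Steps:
f = 16
Add(Mul(Add(Add(-3, 7), 41), f), 53) = Add(Mul(Add(Add(-3, 7), 41), 16), 53) = Add(Mul(Add(4, 41), 16), 53) = Add(Mul(45, 16), 53) = Add(720, 53) = 773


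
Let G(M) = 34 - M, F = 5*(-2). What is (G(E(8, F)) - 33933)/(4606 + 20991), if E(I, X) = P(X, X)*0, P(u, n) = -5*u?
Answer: -33899/25597 ≈ -1.3243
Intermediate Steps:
F = -10
E(I, X) = 0 (E(I, X) = -5*X*0 = 0)
(G(E(8, F)) - 33933)/(4606 + 20991) = ((34 - 1*0) - 33933)/(4606 + 20991) = ((34 + 0) - 33933)/25597 = (34 - 33933)*(1/25597) = -33899*1/25597 = -33899/25597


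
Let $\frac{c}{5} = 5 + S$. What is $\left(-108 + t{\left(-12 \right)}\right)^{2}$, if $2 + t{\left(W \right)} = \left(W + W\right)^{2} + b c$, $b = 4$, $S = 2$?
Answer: $367236$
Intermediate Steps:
$c = 35$ ($c = 5 \left(5 + 2\right) = 5 \cdot 7 = 35$)
$t{\left(W \right)} = 138 + 4 W^{2}$ ($t{\left(W \right)} = -2 + \left(\left(W + W\right)^{2} + 4 \cdot 35\right) = -2 + \left(\left(2 W\right)^{2} + 140\right) = -2 + \left(4 W^{2} + 140\right) = -2 + \left(140 + 4 W^{2}\right) = 138 + 4 W^{2}$)
$\left(-108 + t{\left(-12 \right)}\right)^{2} = \left(-108 + \left(138 + 4 \left(-12\right)^{2}\right)\right)^{2} = \left(-108 + \left(138 + 4 \cdot 144\right)\right)^{2} = \left(-108 + \left(138 + 576\right)\right)^{2} = \left(-108 + 714\right)^{2} = 606^{2} = 367236$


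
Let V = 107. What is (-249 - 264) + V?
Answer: -406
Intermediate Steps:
(-249 - 264) + V = (-249 - 264) + 107 = -513 + 107 = -406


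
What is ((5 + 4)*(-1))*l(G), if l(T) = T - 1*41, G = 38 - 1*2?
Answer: 45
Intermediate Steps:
G = 36 (G = 38 - 2 = 36)
l(T) = -41 + T (l(T) = T - 41 = -41 + T)
((5 + 4)*(-1))*l(G) = ((5 + 4)*(-1))*(-41 + 36) = (9*(-1))*(-5) = -9*(-5) = 45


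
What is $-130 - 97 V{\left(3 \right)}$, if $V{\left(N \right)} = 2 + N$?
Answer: $-615$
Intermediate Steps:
$-130 - 97 V{\left(3 \right)} = -130 - 97 \left(2 + 3\right) = -130 - 485 = -615$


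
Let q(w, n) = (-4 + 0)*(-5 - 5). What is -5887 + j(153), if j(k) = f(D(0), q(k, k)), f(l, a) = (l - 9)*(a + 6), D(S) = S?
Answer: -6301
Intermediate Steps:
q(w, n) = 40 (q(w, n) = -4*(-10) = 40)
f(l, a) = (-9 + l)*(6 + a)
j(k) = -414 (j(k) = -54 - 9*40 + 6*0 + 40*0 = -54 - 360 + 0 + 0 = -414)
-5887 + j(153) = -5887 - 414 = -6301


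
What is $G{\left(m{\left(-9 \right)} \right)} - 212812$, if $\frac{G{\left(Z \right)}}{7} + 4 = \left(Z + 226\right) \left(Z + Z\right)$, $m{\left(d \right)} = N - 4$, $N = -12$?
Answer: $-259880$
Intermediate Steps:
$m{\left(d \right)} = -16$ ($m{\left(d \right)} = -12 - 4 = -16$)
$G{\left(Z \right)} = -28 + 14 Z \left(226 + Z\right)$ ($G{\left(Z \right)} = -28 + 7 \left(Z + 226\right) \left(Z + Z\right) = -28 + 7 \left(226 + Z\right) 2 Z = -28 + 7 \cdot 2 Z \left(226 + Z\right) = -28 + 14 Z \left(226 + Z\right)$)
$G{\left(m{\left(-9 \right)} \right)} - 212812 = \left(-28 + 14 \left(-16\right)^{2} + 3164 \left(-16\right)\right) - 212812 = \left(-28 + 14 \cdot 256 - 50624\right) - 212812 = \left(-28 + 3584 - 50624\right) - 212812 = -47068 - 212812 = -259880$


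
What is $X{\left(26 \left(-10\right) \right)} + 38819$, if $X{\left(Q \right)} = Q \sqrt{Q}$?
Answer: $38819 - 520 i \sqrt{65} \approx 38819.0 - 4192.4 i$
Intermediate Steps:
$X{\left(Q \right)} = Q^{\frac{3}{2}}$
$X{\left(26 \left(-10\right) \right)} + 38819 = \left(26 \left(-10\right)\right)^{\frac{3}{2}} + 38819 = \left(-260\right)^{\frac{3}{2}} + 38819 = - 520 i \sqrt{65} + 38819 = 38819 - 520 i \sqrt{65}$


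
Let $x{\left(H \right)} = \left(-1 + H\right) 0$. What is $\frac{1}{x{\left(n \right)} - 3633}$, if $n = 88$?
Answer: $- \frac{1}{3633} \approx -0.00027525$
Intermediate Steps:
$x{\left(H \right)} = 0$
$\frac{1}{x{\left(n \right)} - 3633} = \frac{1}{0 - 3633} = \frac{1}{-3633} = - \frac{1}{3633}$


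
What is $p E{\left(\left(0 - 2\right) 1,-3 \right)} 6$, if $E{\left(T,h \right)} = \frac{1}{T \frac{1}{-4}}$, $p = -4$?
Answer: $-48$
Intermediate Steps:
$E{\left(T,h \right)} = - \frac{4}{T}$ ($E{\left(T,h \right)} = \frac{1}{T \left(- \frac{1}{4}\right)} = \frac{1}{\left(- \frac{1}{4}\right) T} = - \frac{4}{T}$)
$p E{\left(\left(0 - 2\right) 1,-3 \right)} 6 = - 4 \left(- \frac{4}{\left(0 - 2\right) 1}\right) 6 = - 4 \left(- \frac{4}{\left(-2\right) 1}\right) 6 = - 4 \left(- \frac{4}{-2}\right) 6 = - 4 \left(\left(-4\right) \left(- \frac{1}{2}\right)\right) 6 = \left(-4\right) 2 \cdot 6 = \left(-8\right) 6 = -48$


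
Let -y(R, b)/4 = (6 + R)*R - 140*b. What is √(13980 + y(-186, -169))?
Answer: 2*I*√53645 ≈ 463.23*I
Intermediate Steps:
y(R, b) = 560*b - 4*R*(6 + R) (y(R, b) = -4*((6 + R)*R - 140*b) = -4*(R*(6 + R) - 140*b) = -4*(-140*b + R*(6 + R)) = 560*b - 4*R*(6 + R))
√(13980 + y(-186, -169)) = √(13980 + (-24*(-186) - 4*(-186)² + 560*(-169))) = √(13980 + (4464 - 4*34596 - 94640)) = √(13980 + (4464 - 138384 - 94640)) = √(13980 - 228560) = √(-214580) = 2*I*√53645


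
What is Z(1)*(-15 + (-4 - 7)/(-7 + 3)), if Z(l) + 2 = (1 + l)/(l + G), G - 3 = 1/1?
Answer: 98/5 ≈ 19.600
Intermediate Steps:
G = 4 (G = 3 + 1/1 = 3 + 1*1 = 3 + 1 = 4)
Z(l) = -2 + (1 + l)/(4 + l) (Z(l) = -2 + (1 + l)/(l + 4) = -2 + (1 + l)/(4 + l))
Z(1)*(-15 + (-4 - 7)/(-7 + 3)) = ((-7 - 1*1)/(4 + 1))*(-15 + (-4 - 7)/(-7 + 3)) = ((-7 - 1)/5)*(-15 - 11/(-4)) = ((1/5)*(-8))*(-15 - 11*(-1/4)) = -8*(-15 + 11/4)/5 = -8/5*(-49/4) = 98/5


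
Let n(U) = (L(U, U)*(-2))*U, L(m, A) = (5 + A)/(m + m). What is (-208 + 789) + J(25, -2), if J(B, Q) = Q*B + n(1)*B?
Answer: 381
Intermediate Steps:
L(m, A) = (5 + A)/(2*m) (L(m, A) = (5 + A)/((2*m)) = (5 + A)*(1/(2*m)) = (5 + A)/(2*m))
n(U) = -5 - U (n(U) = (((5 + U)/(2*U))*(-2))*U = (-(5 + U)/U)*U = -5 - U)
J(B, Q) = -6*B + B*Q (J(B, Q) = Q*B + (-5 - 1*1)*B = B*Q + (-5 - 1)*B = B*Q - 6*B = -6*B + B*Q)
(-208 + 789) + J(25, -2) = (-208 + 789) + 25*(-6 - 2) = 581 + 25*(-8) = 581 - 200 = 381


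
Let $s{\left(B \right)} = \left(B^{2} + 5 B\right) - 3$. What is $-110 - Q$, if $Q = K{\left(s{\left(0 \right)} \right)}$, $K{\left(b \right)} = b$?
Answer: $-107$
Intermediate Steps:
$s{\left(B \right)} = -3 + B^{2} + 5 B$
$Q = -3$ ($Q = -3 + 0^{2} + 5 \cdot 0 = -3 + 0 + 0 = -3$)
$-110 - Q = -110 - -3 = -110 + 3 = -107$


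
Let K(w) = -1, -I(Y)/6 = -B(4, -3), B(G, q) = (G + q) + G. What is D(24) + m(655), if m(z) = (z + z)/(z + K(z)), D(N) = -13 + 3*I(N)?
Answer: 25834/327 ≈ 79.003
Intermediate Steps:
B(G, q) = q + 2*G
I(Y) = 30 (I(Y) = -(-6)*(-3 + 2*4) = -(-6)*(-3 + 8) = -(-6)*5 = -6*(-5) = 30)
D(N) = 77 (D(N) = -13 + 3*30 = -13 + 90 = 77)
m(z) = 2*z/(-1 + z) (m(z) = (z + z)/(z - 1) = (2*z)/(-1 + z) = 2*z/(-1 + z))
D(24) + m(655) = 77 + 2*655/(-1 + 655) = 77 + 2*655/654 = 77 + 2*655*(1/654) = 77 + 655/327 = 25834/327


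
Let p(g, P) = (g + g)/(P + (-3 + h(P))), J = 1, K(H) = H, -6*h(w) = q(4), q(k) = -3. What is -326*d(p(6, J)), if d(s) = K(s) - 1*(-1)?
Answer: 2282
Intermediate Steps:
h(w) = ½ (h(w) = -⅙*(-3) = ½)
p(g, P) = 2*g/(-5/2 + P) (p(g, P) = (g + g)/(P + (-3 + ½)) = (2*g)/(P - 5/2) = (2*g)/(-5/2 + P) = 2*g/(-5/2 + P))
d(s) = 1 + s (d(s) = s - 1*(-1) = s + 1 = 1 + s)
-326*d(p(6, J)) = -326*(1 + 4*6/(-5 + 2*1)) = -326*(1 + 4*6/(-5 + 2)) = -326*(1 + 4*6/(-3)) = -326*(1 + 4*6*(-⅓)) = -326*(1 - 8) = -326*(-7) = 2282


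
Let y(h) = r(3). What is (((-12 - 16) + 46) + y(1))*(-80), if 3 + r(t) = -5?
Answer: -800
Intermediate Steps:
r(t) = -8 (r(t) = -3 - 5 = -8)
y(h) = -8
(((-12 - 16) + 46) + y(1))*(-80) = (((-12 - 16) + 46) - 8)*(-80) = ((-28 + 46) - 8)*(-80) = (18 - 8)*(-80) = 10*(-80) = -800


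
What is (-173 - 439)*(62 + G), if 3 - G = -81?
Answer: -89352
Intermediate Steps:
G = 84 (G = 3 - 1*(-81) = 3 + 81 = 84)
(-173 - 439)*(62 + G) = (-173 - 439)*(62 + 84) = -612*146 = -89352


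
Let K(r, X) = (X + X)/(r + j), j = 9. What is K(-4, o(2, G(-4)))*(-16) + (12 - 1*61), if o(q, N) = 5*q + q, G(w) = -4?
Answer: -629/5 ≈ -125.80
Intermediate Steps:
o(q, N) = 6*q
K(r, X) = 2*X/(9 + r) (K(r, X) = (X + X)/(r + 9) = (2*X)/(9 + r) = 2*X/(9 + r))
K(-4, o(2, G(-4)))*(-16) + (12 - 1*61) = (2*(6*2)/(9 - 4))*(-16) + (12 - 1*61) = (2*12/5)*(-16) + (12 - 61) = (2*12*(⅕))*(-16) - 49 = (24/5)*(-16) - 49 = -384/5 - 49 = -629/5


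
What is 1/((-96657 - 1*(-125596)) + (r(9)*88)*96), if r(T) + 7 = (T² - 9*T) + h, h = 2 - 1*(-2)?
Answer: 1/3595 ≈ 0.00027816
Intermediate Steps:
h = 4 (h = 2 + 2 = 4)
r(T) = -3 + T² - 9*T (r(T) = -7 + ((T² - 9*T) + 4) = -7 + (4 + T² - 9*T) = -3 + T² - 9*T)
1/((-96657 - 1*(-125596)) + (r(9)*88)*96) = 1/((-96657 - 1*(-125596)) + ((-3 + 9² - 9*9)*88)*96) = 1/((-96657 + 125596) + ((-3 + 81 - 81)*88)*96) = 1/(28939 - 3*88*96) = 1/(28939 - 264*96) = 1/(28939 - 25344) = 1/3595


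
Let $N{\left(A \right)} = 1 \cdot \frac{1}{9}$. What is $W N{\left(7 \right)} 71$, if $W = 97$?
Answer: $\frac{6887}{9} \approx 765.22$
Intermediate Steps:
$N{\left(A \right)} = \frac{1}{9}$ ($N{\left(A \right)} = 1 \cdot \frac{1}{9} = \frac{1}{9}$)
$W N{\left(7 \right)} 71 = 97 \cdot \frac{1}{9} \cdot 71 = \frac{97}{9} \cdot 71 = \frac{6887}{9}$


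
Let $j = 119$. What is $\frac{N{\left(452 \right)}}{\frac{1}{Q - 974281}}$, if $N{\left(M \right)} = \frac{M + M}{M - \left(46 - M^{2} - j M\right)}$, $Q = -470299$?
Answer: $- \frac{652950160}{129249} \approx -5051.9$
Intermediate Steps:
$N{\left(M \right)} = \frac{2 M}{-46 + M^{2} + 120 M}$ ($N{\left(M \right)} = \frac{M + M}{M - \left(46 - M^{2} - 119 M\right)} = \frac{2 M}{M + \left(-46 + M^{2} + 119 M\right)} = \frac{2 M}{-46 + M^{2} + 120 M}$)
$\frac{N{\left(452 \right)}}{\frac{1}{Q - 974281}} = \frac{2 \cdot 452 \frac{1}{-46 + 452^{2} + 120 \cdot 452}}{\frac{1}{-470299 - 974281}} = \frac{2 \cdot 452 \frac{1}{-46 + 204304 + 54240}}{\frac{1}{-1444580}} = \frac{2 \cdot 452 \cdot \frac{1}{258498}}{- \frac{1}{1444580}} = 2 \cdot 452 \cdot \frac{1}{258498} \left(-1444580\right) = \frac{452}{129249} \left(-1444580\right) = - \frac{652950160}{129249}$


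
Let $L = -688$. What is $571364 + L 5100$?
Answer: $-2937436$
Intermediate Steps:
$571364 + L 5100 = 571364 - 3508800 = -2937436$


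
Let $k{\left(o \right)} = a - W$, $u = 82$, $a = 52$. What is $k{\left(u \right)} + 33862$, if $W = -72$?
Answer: $33986$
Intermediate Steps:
$k{\left(o \right)} = 124$ ($k{\left(o \right)} = 52 - -72 = 52 + 72 = 124$)
$k{\left(u \right)} + 33862 = 124 + 33862 = 33986$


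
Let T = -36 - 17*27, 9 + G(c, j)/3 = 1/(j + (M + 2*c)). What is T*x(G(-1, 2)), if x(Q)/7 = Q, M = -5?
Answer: 95634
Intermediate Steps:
G(c, j) = -27 + 3/(-5 + j + 2*c) (G(c, j) = -27 + 3/(j + (-5 + 2*c)) = -27 + 3/(-5 + j + 2*c))
T = -495 (T = -36 - 459 = -495)
x(Q) = 7*Q
T*x(G(-1, 2)) = -3465*3*(46 - 18*(-1) - 9*2)/(-5 + 2 + 2*(-1)) = -3465*3*(46 + 18 - 18)/(-5 + 2 - 2) = -3465*3*46/(-5) = -3465*3*(-⅕)*46 = -3465*(-138)/5 = -495*(-966/5) = 95634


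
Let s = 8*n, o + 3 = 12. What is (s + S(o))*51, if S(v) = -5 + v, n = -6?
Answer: -2244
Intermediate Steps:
o = 9 (o = -3 + 12 = 9)
s = -48 (s = 8*(-6) = -48)
(s + S(o))*51 = (-48 + (-5 + 9))*51 = (-48 + 4)*51 = -44*51 = -2244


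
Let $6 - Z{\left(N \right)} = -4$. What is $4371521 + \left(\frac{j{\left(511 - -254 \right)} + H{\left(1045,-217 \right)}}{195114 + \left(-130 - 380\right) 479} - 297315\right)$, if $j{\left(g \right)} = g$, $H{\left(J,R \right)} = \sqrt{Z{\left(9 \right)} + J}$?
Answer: $\frac{22261461499}{5464} - \frac{\sqrt{1055}}{49176} \approx 4.0742 \cdot 10^{6}$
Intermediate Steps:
$Z{\left(N \right)} = 10$ ($Z{\left(N \right)} = 6 - -4 = 6 + 4 = 10$)
$H{\left(J,R \right)} = \sqrt{10 + J}$
$4371521 + \left(\frac{j{\left(511 - -254 \right)} + H{\left(1045,-217 \right)}}{195114 + \left(-130 - 380\right) 479} - 297315\right) = 4371521 - \left(297315 - \frac{\left(511 - -254\right) + \sqrt{10 + 1045}}{195114 + \left(-130 - 380\right) 479}\right) = 4371521 - \left(297315 - \frac{\left(511 + 254\right) + \sqrt{1055}}{195114 - 244290}\right) = 4371521 - \left(297315 - \frac{765 + \sqrt{1055}}{195114 - 244290}\right) = 4371521 - \left(297315 - \frac{765 + \sqrt{1055}}{-49176}\right) = 4371521 - \left(297315 - \left(765 + \sqrt{1055}\right) \left(- \frac{1}{49176}\right)\right) = 4371521 - \left(\frac{1624529245}{5464} + \frac{\sqrt{1055}}{49176}\right) = \frac{22261461499}{5464} - \frac{\sqrt{1055}}{49176}$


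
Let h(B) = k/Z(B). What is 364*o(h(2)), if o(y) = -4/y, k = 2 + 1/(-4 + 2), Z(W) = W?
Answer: -5824/3 ≈ -1941.3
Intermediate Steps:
k = 3/2 (k = 2 + 1/(-2) = 2 - ½ = 3/2 ≈ 1.5000)
h(B) = 3/(2*B)
364*o(h(2)) = 364*(-4/((3/2)/2)) = 364*(-4/((3/2)*(½))) = 364*(-4/¾) = 364*(-4*4/3) = 364*(-16/3) = -5824/3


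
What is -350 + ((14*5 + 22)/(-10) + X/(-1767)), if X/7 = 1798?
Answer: -104402/285 ≈ -366.32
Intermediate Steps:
X = 12586 (X = 7*1798 = 12586)
-350 + ((14*5 + 22)/(-10) + X/(-1767)) = -350 + ((14*5 + 22)/(-10) + 12586/(-1767)) = -350 + ((70 + 22)*(-⅒) + 12586*(-1/1767)) = -350 + (92*(-⅒) - 406/57) = -350 + (-46/5 - 406/57) = -350 - 4652/285 = -104402/285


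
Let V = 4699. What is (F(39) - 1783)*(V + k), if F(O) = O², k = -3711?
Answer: -258856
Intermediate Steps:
(F(39) - 1783)*(V + k) = (39² - 1783)*(4699 - 3711) = (1521 - 1783)*988 = -262*988 = -258856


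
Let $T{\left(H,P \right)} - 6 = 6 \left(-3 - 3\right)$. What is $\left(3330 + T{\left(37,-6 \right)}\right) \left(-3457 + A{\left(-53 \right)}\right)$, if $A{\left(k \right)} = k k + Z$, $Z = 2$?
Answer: $-2131800$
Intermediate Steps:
$A{\left(k \right)} = 2 + k^{2}$ ($A{\left(k \right)} = k k + 2 = k^{2} + 2 = 2 + k^{2}$)
$T{\left(H,P \right)} = -30$ ($T{\left(H,P \right)} = 6 + 6 \left(-3 - 3\right) = 6 + 6 \left(-6\right) = 6 - 36 = -30$)
$\left(3330 + T{\left(37,-6 \right)}\right) \left(-3457 + A{\left(-53 \right)}\right) = \left(3330 - 30\right) \left(-3457 + \left(2 + \left(-53\right)^{2}\right)\right) = 3300 \left(-3457 + \left(2 + 2809\right)\right) = 3300 \left(-3457 + 2811\right) = 3300 \left(-646\right) = -2131800$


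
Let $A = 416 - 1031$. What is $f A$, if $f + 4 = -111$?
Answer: $70725$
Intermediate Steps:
$f = -115$ ($f = -4 - 111 = -115$)
$A = -615$ ($A = 416 - 1031 = -615$)
$f A = \left(-115\right) \left(-615\right) = 70725$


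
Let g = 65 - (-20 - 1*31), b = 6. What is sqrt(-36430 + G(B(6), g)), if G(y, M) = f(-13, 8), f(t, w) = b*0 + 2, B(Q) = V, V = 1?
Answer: 2*I*sqrt(9107) ≈ 190.86*I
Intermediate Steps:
g = 116 (g = 65 - (-20 - 31) = 65 - 1*(-51) = 65 + 51 = 116)
B(Q) = 1
f(t, w) = 2 (f(t, w) = 6*0 + 2 = 0 + 2 = 2)
G(y, M) = 2
sqrt(-36430 + G(B(6), g)) = sqrt(-36430 + 2) = sqrt(-36428) = 2*I*sqrt(9107)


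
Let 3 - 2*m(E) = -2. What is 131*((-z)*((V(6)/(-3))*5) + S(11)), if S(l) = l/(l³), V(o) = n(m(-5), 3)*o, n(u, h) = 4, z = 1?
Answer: 634171/121 ≈ 5241.1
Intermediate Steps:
m(E) = 5/2 (m(E) = 3/2 - ½*(-2) = 3/2 + 1 = 5/2)
V(o) = 4*o
S(l) = l⁻² (S(l) = l/l³ = l⁻²)
131*((-z)*((V(6)/(-3))*5) + S(11)) = 131*((-1*1)*(((4*6)/(-3))*5) + 11⁻²) = 131*(-24*(-⅓)*5 + 1/121) = 131*(-(-8)*5 + 1/121) = 131*(-1*(-40) + 1/121) = 131*(40 + 1/121) = 131*(4841/121) = 634171/121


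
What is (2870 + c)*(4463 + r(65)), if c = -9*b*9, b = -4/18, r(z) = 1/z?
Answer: 837797248/65 ≈ 1.2889e+7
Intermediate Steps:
b = -2/9 (b = -4*1/18 = -2/9 ≈ -0.22222)
c = 18 (c = -9*(-2/9)*9 = 2*9 = 18)
(2870 + c)*(4463 + r(65)) = (2870 + 18)*(4463 + 1/65) = 2888*(4463 + 1/65) = 2888*(290096/65) = 837797248/65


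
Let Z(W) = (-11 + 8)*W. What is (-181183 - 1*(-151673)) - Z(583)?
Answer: -27761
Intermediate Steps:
Z(W) = -3*W
(-181183 - 1*(-151673)) - Z(583) = (-181183 - 1*(-151673)) - (-3)*583 = (-181183 + 151673) - 1*(-1749) = -29510 + 1749 = -27761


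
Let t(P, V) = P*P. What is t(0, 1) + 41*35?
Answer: 1435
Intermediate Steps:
t(P, V) = P²
t(0, 1) + 41*35 = 0² + 41*35 = 0 + 1435 = 1435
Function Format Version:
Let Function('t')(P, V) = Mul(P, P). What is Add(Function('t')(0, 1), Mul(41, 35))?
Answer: 1435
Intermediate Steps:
Function('t')(P, V) = Pow(P, 2)
Add(Function('t')(0, 1), Mul(41, 35)) = Add(Pow(0, 2), Mul(41, 35)) = Add(0, 1435) = 1435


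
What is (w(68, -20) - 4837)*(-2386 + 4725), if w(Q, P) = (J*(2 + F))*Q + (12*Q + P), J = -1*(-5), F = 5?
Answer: -3885079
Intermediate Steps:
J = 5
w(Q, P) = P + 47*Q (w(Q, P) = (5*(2 + 5))*Q + (12*Q + P) = (5*7)*Q + (P + 12*Q) = 35*Q + (P + 12*Q) = P + 47*Q)
(w(68, -20) - 4837)*(-2386 + 4725) = ((-20 + 47*68) - 4837)*(-2386 + 4725) = ((-20 + 3196) - 4837)*2339 = (3176 - 4837)*2339 = -1661*2339 = -3885079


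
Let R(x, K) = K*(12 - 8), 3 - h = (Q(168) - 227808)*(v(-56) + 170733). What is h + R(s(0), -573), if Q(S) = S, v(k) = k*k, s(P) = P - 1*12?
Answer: 39579536871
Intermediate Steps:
s(P) = -12 + P (s(P) = P - 12 = -12 + P)
v(k) = k²
h = 39579539163 (h = 3 - (168 - 227808)*((-56)² + 170733) = 3 - (-227640)*(3136 + 170733) = 3 - (-227640)*173869 = 3 - 1*(-39579539160) = 3 + 39579539160 = 39579539163)
R(x, K) = 4*K (R(x, K) = K*4 = 4*K)
h + R(s(0), -573) = 39579539163 + 4*(-573) = 39579539163 - 2292 = 39579536871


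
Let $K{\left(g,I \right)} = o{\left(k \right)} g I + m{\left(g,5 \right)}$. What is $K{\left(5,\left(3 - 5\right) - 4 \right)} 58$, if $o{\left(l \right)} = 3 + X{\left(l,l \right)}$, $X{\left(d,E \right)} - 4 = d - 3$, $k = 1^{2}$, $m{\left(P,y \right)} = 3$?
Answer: $-8526$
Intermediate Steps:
$k = 1$
$X{\left(d,E \right)} = 1 + d$ ($X{\left(d,E \right)} = 4 + \left(d - 3\right) = 4 + \left(-3 + d\right) = 1 + d$)
$o{\left(l \right)} = 4 + l$ ($o{\left(l \right)} = 3 + \left(1 + l\right) = 4 + l$)
$K{\left(g,I \right)} = 3 + 5 I g$ ($K{\left(g,I \right)} = \left(4 + 1\right) g I + 3 = 5 g I + 3 = 5 I g + 3 = 3 + 5 I g$)
$K{\left(5,\left(3 - 5\right) - 4 \right)} 58 = \left(3 + 5 \left(\left(3 - 5\right) - 4\right) 5\right) 58 = \left(3 + 5 \left(-2 - 4\right) 5\right) 58 = \left(3 + 5 \left(-6\right) 5\right) 58 = \left(3 - 150\right) 58 = \left(-147\right) 58 = -8526$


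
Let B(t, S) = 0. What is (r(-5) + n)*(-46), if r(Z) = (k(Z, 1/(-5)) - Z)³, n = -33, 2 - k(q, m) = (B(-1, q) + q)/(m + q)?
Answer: -75667355/8788 ≈ -8610.3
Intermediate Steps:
k(q, m) = 2 - q/(m + q) (k(q, m) = 2 - (0 + q)/(m + q) = 2 - q/(m + q))
r(Z) = (-Z + (-⅖ + Z)/(-⅕ + Z))³ (r(Z) = ((Z + 2/(-5))/(1/(-5) + Z) - Z)³ = ((Z + 2*(-⅕))/(-⅕ + Z) - Z)³ = ((Z - ⅖)/(-⅕ + Z) - Z)³ = ((-⅖ + Z)/(-⅕ + Z) - Z)³ = (-Z + (-⅖ + Z)/(-⅕ + Z))³)
(r(-5) + n)*(-46) = (-(2 - 6*(-5) + 5*(-5)²)³/(-1 + 5*(-5))³ - 33)*(-46) = (-(2 + 30 + 5*25)³/(-1 - 25)³ - 33)*(-46) = (-1*(2 + 30 + 125)³/(-26)³ - 33)*(-46) = (-1*(-1/17576)*157³ - 33)*(-46) = (-1*(-1/17576)*3869893 - 33)*(-46) = (3869893/17576 - 33)*(-46) = (3289885/17576)*(-46) = -75667355/8788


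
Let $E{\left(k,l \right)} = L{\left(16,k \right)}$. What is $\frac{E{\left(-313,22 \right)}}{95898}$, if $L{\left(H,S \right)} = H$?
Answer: $\frac{8}{47949} \approx 0.00016684$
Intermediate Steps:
$E{\left(k,l \right)} = 16$
$\frac{E{\left(-313,22 \right)}}{95898} = \frac{16}{95898} = 16 \cdot \frac{1}{95898} = \frac{8}{47949}$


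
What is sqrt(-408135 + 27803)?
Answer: 2*I*sqrt(95083) ≈ 616.71*I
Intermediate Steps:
sqrt(-408135 + 27803) = sqrt(-380332) = 2*I*sqrt(95083)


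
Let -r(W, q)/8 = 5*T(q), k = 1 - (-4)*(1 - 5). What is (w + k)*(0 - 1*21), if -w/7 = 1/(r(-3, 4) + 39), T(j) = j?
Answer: 37968/121 ≈ 313.79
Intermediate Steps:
k = -15 (k = 1 - (-4)*(-4) = 1 - 1*16 = 1 - 16 = -15)
r(W, q) = -40*q
w = 7/121 (w = -7/(-40*4 + 39) = -7/(-160 + 39) = -7/(-121) = -7*(-1/121) = 7/121 ≈ 0.057851)
(w + k)*(0 - 1*21) = (7/121 - 15)*(0 - 1*21) = -1808*(0 - 21)/121 = -1808/121*(-21) = 37968/121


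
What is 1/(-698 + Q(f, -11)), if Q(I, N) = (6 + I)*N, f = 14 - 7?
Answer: -1/841 ≈ -0.0011891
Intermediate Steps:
f = 7
Q(I, N) = N*(6 + I)
1/(-698 + Q(f, -11)) = 1/(-698 - 11*(6 + 7)) = 1/(-698 - 11*13) = 1/(-698 - 143) = 1/(-841) = -1/841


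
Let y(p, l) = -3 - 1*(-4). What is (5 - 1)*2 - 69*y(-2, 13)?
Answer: -61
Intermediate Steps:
y(p, l) = 1 (y(p, l) = -3 + 4 = 1)
(5 - 1)*2 - 69*y(-2, 13) = (5 - 1)*2 - 69*1 = 4*2 - 69 = 8 - 69 = -61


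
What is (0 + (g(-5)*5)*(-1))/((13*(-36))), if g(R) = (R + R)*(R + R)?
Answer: 125/117 ≈ 1.0684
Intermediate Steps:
g(R) = 4*R² (g(R) = (2*R)*(2*R) = 4*R²)
(0 + (g(-5)*5)*(-1))/((13*(-36))) = (0 + ((4*(-5)²)*5)*(-1))/((13*(-36))) = (0 + ((4*25)*5)*(-1))/(-468) = -(0 + (100*5)*(-1))/468 = -(0 + 500*(-1))/468 = -(0 - 500)/468 = -1/468*(-500) = 125/117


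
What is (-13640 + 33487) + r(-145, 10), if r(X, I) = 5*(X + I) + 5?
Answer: 19177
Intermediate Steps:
r(X, I) = 5 + 5*I + 5*X (r(X, I) = 5*(I + X) + 5 = (5*I + 5*X) + 5 = 5 + 5*I + 5*X)
(-13640 + 33487) + r(-145, 10) = (-13640 + 33487) + (5 + 5*10 + 5*(-145)) = 19847 + (5 + 50 - 725) = 19847 - 670 = 19177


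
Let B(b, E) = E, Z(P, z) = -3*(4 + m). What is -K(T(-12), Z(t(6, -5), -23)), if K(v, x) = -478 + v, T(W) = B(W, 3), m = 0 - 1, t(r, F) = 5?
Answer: 475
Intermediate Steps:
m = -1
Z(P, z) = -9 (Z(P, z) = -3*(4 - 1) = -3*3 = -9)
T(W) = 3
-K(T(-12), Z(t(6, -5), -23)) = -(-478 + 3) = -1*(-475) = 475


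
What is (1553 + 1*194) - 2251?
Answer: -504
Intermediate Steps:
(1553 + 1*194) - 2251 = (1553 + 194) - 2251 = 1747 - 2251 = -504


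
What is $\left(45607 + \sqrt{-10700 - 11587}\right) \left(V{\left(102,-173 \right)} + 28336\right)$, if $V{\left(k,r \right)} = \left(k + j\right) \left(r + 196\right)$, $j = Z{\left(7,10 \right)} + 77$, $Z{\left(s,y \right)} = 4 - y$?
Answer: $1473790205 + 32315 i \sqrt{22287} \approx 1.4738 \cdot 10^{9} + 4.8242 \cdot 10^{6} i$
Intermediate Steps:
$j = 71$ ($j = \left(4 - 10\right) + 77 = -6 + 77 = 71$)
$V{\left(k,r \right)} = \left(71 + k\right) \left(196 + r\right)$ ($V{\left(k,r \right)} = \left(k + 71\right) \left(r + 196\right) = \left(71 + k\right) \left(196 + r\right)$)
$\left(45607 + \sqrt{-10700 - 11587}\right) \left(V{\left(102,-173 \right)} + 28336\right) = \left(45607 + \sqrt{-10700 - 11587}\right) \left(\left(13916 + 71 \left(-173\right) + 196 \cdot 102 + 102 \left(-173\right)\right) + 28336\right) = \left(45607 + \sqrt{-22287}\right) \left(\left(13916 - 12283 + 19992 - 17646\right) + 28336\right) = \left(45607 + i \sqrt{22287}\right) \left(3979 + 28336\right) = \left(45607 + i \sqrt{22287}\right) 32315 = 1473790205 + 32315 i \sqrt{22287}$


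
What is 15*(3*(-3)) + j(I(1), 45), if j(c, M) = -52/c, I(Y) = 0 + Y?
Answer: -187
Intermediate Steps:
I(Y) = Y
15*(3*(-3)) + j(I(1), 45) = 15*(3*(-3)) - 52/1 = 15*(-9) - 52*1 = -135 - 52 = -187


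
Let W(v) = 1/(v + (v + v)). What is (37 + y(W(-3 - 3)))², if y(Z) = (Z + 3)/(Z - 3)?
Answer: 3928324/3025 ≈ 1298.6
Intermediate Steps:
W(v) = 1/(3*v) (W(v) = 1/(v + 2*v) = 1/(3*v))
y(Z) = (3 + Z)/(-3 + Z)
(37 + y(W(-3 - 3)))² = (37 + (3 + 1/(3*(-3 - 3)))/(-3 + 1/(3*(-3 - 3))))² = (37 + (3 + (⅓)/(-6))/(-3 + (⅓)/(-6)))² = (37 + (3 + (⅓)*(-⅙))/(-3 + (⅓)*(-⅙)))² = (37 + (3 - 1/18)/(-3 - 1/18))² = (37 + (53/18)/(-55/18))² = (37 - 18/55*53/18)² = (37 - 53/55)² = (1982/55)² = 3928324/3025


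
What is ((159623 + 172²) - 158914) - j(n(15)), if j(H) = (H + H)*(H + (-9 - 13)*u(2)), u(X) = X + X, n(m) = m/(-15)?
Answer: 30115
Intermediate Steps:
n(m) = -m/15 (n(m) = m*(-1/15) = -m/15)
u(X) = 2*X
j(H) = 2*H*(-88 + H) (j(H) = (H + H)*(H + (-9 - 13)*(2*2)) = (2*H)*(H - 22*4) = (2*H)*(H - 88) = (2*H)*(-88 + H) = 2*H*(-88 + H))
((159623 + 172²) - 158914) - j(n(15)) = ((159623 + 172²) - 158914) - 2*(-1/15*15)*(-88 - 1/15*15) = ((159623 + 29584) - 158914) - 2*(-1)*(-88 - 1) = (189207 - 158914) - 2*(-1)*(-89) = 30293 - 1*178 = 30293 - 178 = 30115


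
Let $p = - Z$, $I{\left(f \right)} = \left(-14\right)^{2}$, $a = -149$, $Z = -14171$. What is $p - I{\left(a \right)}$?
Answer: $13975$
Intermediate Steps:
$I{\left(f \right)} = 196$
$p = 14171$ ($p = \left(-1\right) \left(-14171\right) = 14171$)
$p - I{\left(a \right)} = 14171 - 196 = 13975$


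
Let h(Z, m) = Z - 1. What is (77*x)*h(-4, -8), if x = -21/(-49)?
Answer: -165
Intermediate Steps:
h(Z, m) = -1 + Z
x = 3/7 (x = -21*(-1/49) = 3/7 ≈ 0.42857)
(77*x)*h(-4, -8) = (77*(3/7))*(-1 - 4) = 33*(-5) = -165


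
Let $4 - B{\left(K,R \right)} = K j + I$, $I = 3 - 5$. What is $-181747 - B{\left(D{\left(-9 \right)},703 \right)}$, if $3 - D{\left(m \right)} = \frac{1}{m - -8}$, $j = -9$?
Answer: $-181789$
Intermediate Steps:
$I = -2$
$D{\left(m \right)} = 3 - \frac{1}{8 + m}$ ($D{\left(m \right)} = 3 - \frac{1}{m - -8} = 3 - \frac{1}{m + 8} = 3 - \frac{1}{8 + m}$)
$B{\left(K,R \right)} = 6 + 9 K$ ($B{\left(K,R \right)} = 4 - \left(K \left(-9\right) - 2\right) = 4 - \left(- 9 K - 2\right) = 4 - \left(-2 - 9 K\right) = 4 + \left(2 + 9 K\right) = 6 + 9 K$)
$-181747 - B{\left(D{\left(-9 \right)},703 \right)} = -181747 - \left(6 + 9 \frac{23 + 3 \left(-9\right)}{8 - 9}\right) = -181747 - \left(6 + 9 \frac{23 - 27}{-1}\right) = -181747 - \left(6 + 9 \left(\left(-1\right) \left(-4\right)\right)\right) = -181747 - \left(6 + 9 \cdot 4\right) = -181747 - \left(6 + 36\right) = -181747 - 42 = -181789$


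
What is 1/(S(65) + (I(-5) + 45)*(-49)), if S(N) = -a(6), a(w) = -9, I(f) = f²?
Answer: -1/3421 ≈ -0.00029231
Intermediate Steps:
S(N) = 9 (S(N) = -1*(-9) = 9)
1/(S(65) + (I(-5) + 45)*(-49)) = 1/(9 + ((-5)² + 45)*(-49)) = 1/(9 + (25 + 45)*(-49)) = 1/(9 + 70*(-49)) = 1/(9 - 3430) = 1/(-3421) = -1/3421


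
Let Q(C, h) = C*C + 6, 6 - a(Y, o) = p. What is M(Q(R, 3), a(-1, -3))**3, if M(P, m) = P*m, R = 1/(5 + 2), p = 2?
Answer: 1643032000/117649 ≈ 13966.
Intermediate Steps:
a(Y, o) = 4 (a(Y, o) = 6 - 1*2 = 6 - 2 = 4)
R = 1/7 ≈ 0.14286
Q(C, h) = 6 + C**2 (Q(C, h) = C**2 + 6 = 6 + C**2)
M(Q(R, 3), a(-1, -3))**3 = ((6 + (1/7)**2)*4)**3 = ((6 + 1/49)*4)**3 = ((295/49)*4)**3 = (1180/49)**3 = 1643032000/117649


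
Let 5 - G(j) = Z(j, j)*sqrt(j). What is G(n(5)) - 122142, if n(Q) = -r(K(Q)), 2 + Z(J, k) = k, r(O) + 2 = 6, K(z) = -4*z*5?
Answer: -122137 + 12*I ≈ -1.2214e+5 + 12.0*I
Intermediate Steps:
K(z) = -20*z
r(O) = 4 (r(O) = -2 + 6 = 4)
Z(J, k) = -2 + k
n(Q) = -4 (n(Q) = -1*4 = -4)
G(j) = 5 - sqrt(j)*(-2 + j) (G(j) = 5 - (-2 + j)*sqrt(j) = 5 - sqrt(j)*(-2 + j))
G(n(5)) - 122142 = (5 + sqrt(-4)*(2 - 1*(-4))) - 122142 = (5 + (2*I)*(2 + 4)) - 122142 = (5 + (2*I)*6) - 122142 = (5 + 12*I) - 122142 = -122137 + 12*I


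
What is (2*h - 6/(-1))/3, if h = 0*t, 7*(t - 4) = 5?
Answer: 2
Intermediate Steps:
t = 33/7 (t = 4 + (⅐)*5 = 4 + 5/7 = 33/7 ≈ 4.7143)
h = 0 (h = 0*(33/7) = 0)
(2*h - 6/(-1))/3 = (2*0 - 6/(-1))/3 = (0 - 6*(-1))*(⅓) = (0 + 6)*(⅓) = 6*(⅓) = 2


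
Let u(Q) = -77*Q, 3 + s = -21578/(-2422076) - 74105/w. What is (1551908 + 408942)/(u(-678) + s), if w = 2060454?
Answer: 1223221413432871050/32565364178473843 ≈ 37.562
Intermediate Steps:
s = -1888344501635/623822022813 (s = -3 + (-21578/(-2422076) - 74105/2060454) = -3 + (-21578*(-1/2422076) - 74105*1/2060454) = -3 + (10789/1211038 - 74105/2060454) = -3 - 16878433196/623822022813 = -1888344501635/623822022813 ≈ -3.0271)
(1551908 + 408942)/(u(-678) + s) = (1551908 + 408942)/(-77*(-678) - 1888344501635/623822022813) = 1960850/(52206 - 1888344501635/623822022813) = 1960850/(32565364178473843/623822022813) = 1960850*(623822022813/32565364178473843) = 1223221413432871050/32565364178473843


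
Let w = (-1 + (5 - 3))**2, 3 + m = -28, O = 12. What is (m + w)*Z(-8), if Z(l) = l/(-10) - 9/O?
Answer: -3/2 ≈ -1.5000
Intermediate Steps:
m = -31 (m = -3 - 28 = -31)
w = 1 (w = (-1 + 2)**2 = 1**2 = 1)
Z(l) = -3/4 - l/10 (Z(l) = l/(-10) - 9/12 = l*(-1/10) - 9*1/12 = -l/10 - 3/4 = -3/4 - l/10)
(m + w)*Z(-8) = (-31 + 1)*(-3/4 - 1/10*(-8)) = -30*(-3/4 + 4/5) = -30*1/20 = -3/2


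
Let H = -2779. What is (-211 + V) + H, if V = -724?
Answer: -3714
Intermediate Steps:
(-211 + V) + H = (-211 - 724) - 2779 = -935 - 2779 = -3714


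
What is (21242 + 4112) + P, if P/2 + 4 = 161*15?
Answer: 30176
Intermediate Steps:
P = 4822 (P = -8 + 2*(161*15) = -8 + 2*2415 = -8 + 4830 = 4822)
(21242 + 4112) + P = (21242 + 4112) + 4822 = 25354 + 4822 = 30176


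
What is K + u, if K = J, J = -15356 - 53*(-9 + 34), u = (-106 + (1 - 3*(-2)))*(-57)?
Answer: -11038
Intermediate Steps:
u = 5643 (u = (-106 + (1 + 6))*(-57) = (-106 + 7)*(-57) = -99*(-57) = 5643)
J = -16681 (J = -15356 - 53*25 = -15356 - 1*1325 = -15356 - 1325 = -16681)
K = -16681
K + u = -16681 + 5643 = -11038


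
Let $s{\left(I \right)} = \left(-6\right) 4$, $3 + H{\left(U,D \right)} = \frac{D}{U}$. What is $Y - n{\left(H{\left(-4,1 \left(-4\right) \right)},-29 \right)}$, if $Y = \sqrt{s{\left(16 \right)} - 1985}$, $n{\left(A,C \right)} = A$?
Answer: $2 + 7 i \sqrt{41} \approx 2.0 + 44.822 i$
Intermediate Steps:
$H{\left(U,D \right)} = -3 + \frac{D}{U}$
$s{\left(I \right)} = -24$
$Y = 7 i \sqrt{41}$ ($Y = \sqrt{-24 - 1985} = \sqrt{-2009} = 7 i \sqrt{41} \approx 44.822 i$)
$Y - n{\left(H{\left(-4,1 \left(-4\right) \right)},-29 \right)} = 7 i \sqrt{41} - \left(-3 + \frac{1 \left(-4\right)}{-4}\right) = 7 i \sqrt{41} - \left(-3 - -1\right) = 7 i \sqrt{41} - \left(-3 + 1\right) = 7 i \sqrt{41} - -2 = 7 i \sqrt{41} + 2 = 2 + 7 i \sqrt{41}$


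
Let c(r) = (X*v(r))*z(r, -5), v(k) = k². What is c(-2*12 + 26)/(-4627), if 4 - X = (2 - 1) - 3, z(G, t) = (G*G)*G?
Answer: -192/4627 ≈ -0.041496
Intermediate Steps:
z(G, t) = G³ (z(G, t) = G²*G = G³)
X = 6 (X = 4 - ((2 - 1) - 3) = 4 - (1 - 3) = 4 - 1*(-2) = 4 + 2 = 6)
c(r) = 6*r⁵ (c(r) = (6*r²)*r³ = 6*r⁵)
c(-2*12 + 26)/(-4627) = (6*(-2*12 + 26)⁵)/(-4627) = (6*(-24 + 26)⁵)*(-1/4627) = (6*2⁵)*(-1/4627) = (6*32)*(-1/4627) = 192*(-1/4627) = -192/4627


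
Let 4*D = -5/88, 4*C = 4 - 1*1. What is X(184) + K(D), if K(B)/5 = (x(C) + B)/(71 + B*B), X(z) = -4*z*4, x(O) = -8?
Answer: -25903948256/8797209 ≈ -2944.6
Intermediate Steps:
C = ¾ (C = (4 - 1*1)/4 = (4 - 1)/4 = (¼)*3 = ¾ ≈ 0.75000)
X(z) = -16*z
D = -5/352 (D = (-5/88)/4 = (-5*1/88)/4 = (¼)*(-5/88) = -5/352 ≈ -0.014205)
K(B) = 5*(-8 + B)/(71 + B²) (K(B) = 5*((-8 + B)/(71 + B*B)) = 5*((-8 + B)/(71 + B²)) = 5*(-8 + B)/(71 + B²))
X(184) + K(D) = -16*184 + 5*(-8 - 5/352)/(71 + (-5/352)²) = -2944 + 5*(-2821/352)/(71 + 25/123904) = -2944 + 5*(-2821/352)/(8797209/123904) = -2944 + 5*(123904/8797209)*(-2821/352) = -2944 - 4964960/8797209 = -25903948256/8797209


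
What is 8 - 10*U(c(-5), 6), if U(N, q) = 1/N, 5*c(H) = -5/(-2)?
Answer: -12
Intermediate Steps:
c(H) = ½ (c(H) = (-5/(-2))/5 = (-5*(-½))/5 = (⅕)*(5/2) = ½)
8 - 10*U(c(-5), 6) = 8 - 10/½ = 8 - 10*2 = 8 - 20 = -12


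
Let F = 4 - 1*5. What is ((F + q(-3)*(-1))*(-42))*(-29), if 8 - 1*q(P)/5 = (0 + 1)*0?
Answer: -49938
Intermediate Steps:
F = -1 (F = 4 - 5 = -1)
q(P) = 40 (q(P) = 40 - 5*(0 + 1)*0 = 40 - 5*0 = 40 + 0 = 40)
((F + q(-3)*(-1))*(-42))*(-29) = ((-1 + 40*(-1))*(-42))*(-29) = ((-1 - 40)*(-42))*(-29) = -41*(-42)*(-29) = 1722*(-29) = -49938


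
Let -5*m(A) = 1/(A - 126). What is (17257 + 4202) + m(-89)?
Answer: 23068426/1075 ≈ 21459.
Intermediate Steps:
m(A) = -1/(5*(-126 + A)) (m(A) = -1/(5*(A - 126)) = -1/(5*(-126 + A)))
(17257 + 4202) + m(-89) = (17257 + 4202) - 1/(-630 + 5*(-89)) = 21459 - 1/(-630 - 445) = 21459 - 1/(-1075) = 21459 - 1*(-1/1075) = 21459 + 1/1075 = 23068426/1075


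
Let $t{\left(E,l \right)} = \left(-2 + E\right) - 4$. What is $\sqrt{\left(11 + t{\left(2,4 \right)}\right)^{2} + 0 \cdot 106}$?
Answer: $7$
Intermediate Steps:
$t{\left(E,l \right)} = -6 + E$
$\sqrt{\left(11 + t{\left(2,4 \right)}\right)^{2} + 0 \cdot 106} = \sqrt{\left(11 + \left(-6 + 2\right)\right)^{2} + 0 \cdot 106} = \sqrt{\left(11 - 4\right)^{2} + 0} = \sqrt{7^{2} + 0} = \sqrt{49 + 0} = \sqrt{49} = 7$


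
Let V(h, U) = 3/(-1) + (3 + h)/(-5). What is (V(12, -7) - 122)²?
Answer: 16384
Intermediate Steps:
V(h, U) = -18/5 - h/5 (V(h, U) = 3*(-1) + (3 + h)*(-⅕) = -3 + (-⅗ - h/5) = -18/5 - h/5)
(V(12, -7) - 122)² = ((-18/5 - ⅕*12) - 122)² = ((-18/5 - 12/5) - 122)² = (-6 - 122)² = (-128)² = 16384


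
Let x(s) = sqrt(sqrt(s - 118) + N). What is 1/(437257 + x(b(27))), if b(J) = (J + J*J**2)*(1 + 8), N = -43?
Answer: 1/(437257 + sqrt(-43 + 2*sqrt(44318))) ≈ 2.2869e-6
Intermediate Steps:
b(J) = 9*J + 9*J**3 (b(J) = (J + J**3)*9 = 9*J + 9*J**3)
x(s) = sqrt(-43 + sqrt(-118 + s)) (x(s) = sqrt(sqrt(s - 118) - 43) = sqrt(sqrt(-118 + s) - 43) = sqrt(-43 + sqrt(-118 + s)))
1/(437257 + x(b(27))) = 1/(437257 + sqrt(-43 + sqrt(-118 + 9*27*(1 + 27**2)))) = 1/(437257 + sqrt(-43 + sqrt(-118 + 9*27*(1 + 729)))) = 1/(437257 + sqrt(-43 + sqrt(-118 + 9*27*730))) = 1/(437257 + sqrt(-43 + sqrt(-118 + 177390))) = 1/(437257 + sqrt(-43 + sqrt(177272))) = 1/(437257 + sqrt(-43 + 2*sqrt(44318)))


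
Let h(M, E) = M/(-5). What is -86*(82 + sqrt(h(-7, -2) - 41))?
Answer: -7052 - 258*I*sqrt(110)/5 ≈ -7052.0 - 541.19*I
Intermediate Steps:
h(M, E) = -M/5 (h(M, E) = M*(-1/5) = -M/5)
-86*(82 + sqrt(h(-7, -2) - 41)) = -86*(82 + sqrt(-1/5*(-7) - 41)) = -86*(82 + sqrt(7/5 - 41)) = -86*(82 + sqrt(-198/5)) = -86*(82 + 3*I*sqrt(110)/5) = -7052 - 258*I*sqrt(110)/5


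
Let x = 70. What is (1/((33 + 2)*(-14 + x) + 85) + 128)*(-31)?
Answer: -8114591/2045 ≈ -3968.0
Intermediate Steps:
(1/((33 + 2)*(-14 + x) + 85) + 128)*(-31) = (1/((33 + 2)*(-14 + 70) + 85) + 128)*(-31) = (1/(35*56 + 85) + 128)*(-31) = (1/(1960 + 85) + 128)*(-31) = (1/2045 + 128)*(-31) = (261761/2045)*(-31) = -8114591/2045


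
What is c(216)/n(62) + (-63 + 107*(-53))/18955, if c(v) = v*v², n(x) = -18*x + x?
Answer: -5618493274/587605 ≈ -9561.7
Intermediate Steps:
n(x) = -17*x
c(v) = v³
c(216)/n(62) + (-63 + 107*(-53))/18955 = 216³/((-17*62)) + (-63 + 107*(-53))/18955 = 10077696/(-1054) + (-63 - 5671)*(1/18955) = 10077696*(-1/1054) - 5734*1/18955 = -5038848/527 - 5734/18955 = -5618493274/587605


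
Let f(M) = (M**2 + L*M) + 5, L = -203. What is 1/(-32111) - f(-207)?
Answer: -2725421126/32111 ≈ -84875.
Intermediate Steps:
f(M) = 5 + M**2 - 203*M (f(M) = (M**2 - 203*M) + 5 = 5 + M**2 - 203*M)
1/(-32111) - f(-207) = 1/(-32111) - (5 + (-207)**2 - 203*(-207)) = -1/32111 - (5 + 42849 + 42021) = -1/32111 - 1*84875 = -1/32111 - 84875 = -2725421126/32111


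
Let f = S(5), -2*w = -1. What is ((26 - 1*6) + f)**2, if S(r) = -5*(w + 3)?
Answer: 25/4 ≈ 6.2500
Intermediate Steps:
w = 1/2 (w = -1/2*(-1) = 1/2 ≈ 0.50000)
S(r) = -35/2 (S(r) = -5*(1/2 + 3) = -5*7/2 = -35/2)
f = -35/2 ≈ -17.500
((26 - 1*6) + f)**2 = ((26 - 1*6) - 35/2)**2 = ((26 - 6) - 35/2)**2 = (20 - 35/2)**2 = (5/2)**2 = 25/4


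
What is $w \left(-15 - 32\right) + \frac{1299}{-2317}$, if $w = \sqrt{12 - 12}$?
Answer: $- \frac{1299}{2317} \approx -0.56064$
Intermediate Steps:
$w = 0$ ($w = \sqrt{0} = 0$)
$w \left(-15 - 32\right) + \frac{1299}{-2317} = 0 \left(-15 - 32\right) + \frac{1299}{-2317} = 0 \left(-47\right) + 1299 \left(- \frac{1}{2317}\right) = 0 - \frac{1299}{2317} = - \frac{1299}{2317}$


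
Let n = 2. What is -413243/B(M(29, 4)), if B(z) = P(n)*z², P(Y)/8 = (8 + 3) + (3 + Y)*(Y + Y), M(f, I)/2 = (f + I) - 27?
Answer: -413243/35712 ≈ -11.572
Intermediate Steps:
M(f, I) = -54 + 2*I + 2*f (M(f, I) = 2*((f + I) - 27) = 2*((I + f) - 27) = 2*(-27 + I + f) = -54 + 2*I + 2*f)
P(Y) = 88 + 16*Y*(3 + Y) (P(Y) = 8*((8 + 3) + (3 + Y)*(Y + Y)) = 8*(11 + (3 + Y)*(2*Y)) = 8*(11 + 2*Y*(3 + Y)) = 88 + 16*Y*(3 + Y))
B(z) = 248*z² (B(z) = (88 + 16*2² + 48*2)*z² = (88 + 16*4 + 96)*z² = (88 + 64 + 96)*z² = 248*z²)
-413243/B(M(29, 4)) = -413243*1/(248*(-54 + 2*4 + 2*29)²) = -413243*1/(248*(-54 + 8 + 58)²) = -413243/(248*12²) = -413243/(248*144) = -413243/35712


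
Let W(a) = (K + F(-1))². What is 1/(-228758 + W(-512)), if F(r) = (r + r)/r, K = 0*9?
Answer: -1/228754 ≈ -4.3715e-6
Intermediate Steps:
K = 0
F(r) = 2 (F(r) = (2*r)/r = 2)
W(a) = 4 (W(a) = (0 + 2)² = 2² = 4)
1/(-228758 + W(-512)) = 1/(-228758 + 4) = 1/(-228754) = -1/228754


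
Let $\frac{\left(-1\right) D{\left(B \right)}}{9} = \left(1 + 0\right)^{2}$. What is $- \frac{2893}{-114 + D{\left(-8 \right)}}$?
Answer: $\frac{2893}{123} \approx 23.52$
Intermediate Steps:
$D{\left(B \right)} = -9$ ($D{\left(B \right)} = - 9 \left(1 + 0\right)^{2} = - 9 \cdot 1^{2} = \left(-9\right) 1 = -9$)
$- \frac{2893}{-114 + D{\left(-8 \right)}} = - \frac{2893}{-114 - 9} = - \frac{2893}{-123} = \left(-2893\right) \left(- \frac{1}{123}\right) = \frac{2893}{123}$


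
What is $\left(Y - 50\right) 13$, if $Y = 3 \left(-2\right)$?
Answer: $-728$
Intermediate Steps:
$Y = -6$
$\left(Y - 50\right) 13 = \left(-6 - 50\right) 13 = \left(-56\right) 13 = -728$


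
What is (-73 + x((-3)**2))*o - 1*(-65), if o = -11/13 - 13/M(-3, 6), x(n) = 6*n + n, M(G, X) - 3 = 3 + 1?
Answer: 8375/91 ≈ 92.033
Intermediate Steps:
M(G, X) = 7 (M(G, X) = 3 + (3 + 1) = 3 + 4 = 7)
x(n) = 7*n
o = -246/91 (o = -11/13 - 13/7 = -246/91 ≈ -2.7033)
(-73 + x((-3)**2))*o - 1*(-65) = (-73 + 7*(-3)**2)*(-246/91) - 1*(-65) = (-73 + 7*9)*(-246/91) + 65 = (-73 + 63)*(-246/91) + 65 = -10*(-246/91) + 65 = 2460/91 + 65 = 8375/91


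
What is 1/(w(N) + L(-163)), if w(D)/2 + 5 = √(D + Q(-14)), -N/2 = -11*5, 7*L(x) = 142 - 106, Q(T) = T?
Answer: 119/8830 + 98*√6/4415 ≈ 0.067848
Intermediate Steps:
L(x) = 36/7 (L(x) = (142 - 106)/7 = (⅐)*36 = 36/7)
N = 110 (N = -(-22)*5 = -2*(-55) = 110)
w(D) = -10 + 2*√(-14 + D) (w(D) = -10 + 2*√(D - 14) = -10 + 2*√(-14 + D))
1/(w(N) + L(-163)) = 1/((-10 + 2*√(-14 + 110)) + 36/7) = 1/((-10 + 2*√96) + 36/7) = 1/((-10 + 2*(4*√6)) + 36/7) = 1/((-10 + 8*√6) + 36/7) = 1/(-34/7 + 8*√6)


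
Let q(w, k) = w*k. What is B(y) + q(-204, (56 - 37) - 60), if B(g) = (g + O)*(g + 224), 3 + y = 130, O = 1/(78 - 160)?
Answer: 4340811/82 ≈ 52937.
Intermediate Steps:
q(w, k) = k*w
O = -1/82 (O = 1/(-82) = -1/82 ≈ -0.012195)
y = 127 (y = -3 + 130 = 127)
B(g) = (224 + g)*(-1/82 + g) (B(g) = (g - 1/82)*(g + 224) = (-1/82 + g)*(224 + g) = (224 + g)*(-1/82 + g))
B(y) + q(-204, (56 - 37) - 60) = (-112/41 + 127² + (18367/82)*127) + ((56 - 37) - 60)*(-204) = (-112/41 + 16129 + 2332609/82) + (19 - 60)*(-204) = 3654963/82 - 41*(-204) = 3654963/82 + 8364 = 4340811/82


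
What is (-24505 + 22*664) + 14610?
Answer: 4713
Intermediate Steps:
(-24505 + 22*664) + 14610 = (-24505 + 14608) + 14610 = -9897 + 14610 = 4713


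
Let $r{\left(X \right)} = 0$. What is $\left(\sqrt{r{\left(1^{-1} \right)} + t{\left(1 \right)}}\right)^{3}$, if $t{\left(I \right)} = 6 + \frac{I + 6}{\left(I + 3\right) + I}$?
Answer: $\frac{37 \sqrt{185}}{25} \approx 20.13$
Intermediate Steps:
$t{\left(I \right)} = 6 + \frac{6 + I}{3 + 2 I}$ ($t{\left(I \right)} = 6 + \frac{6 + I}{\left(3 + I\right) + I} = 6 + \frac{6 + I}{3 + 2 I}$)
$\left(\sqrt{r{\left(1^{-1} \right)} + t{\left(1 \right)}}\right)^{3} = \left(\sqrt{0 + \frac{24 + 13 \cdot 1}{3 + 2 \cdot 1}}\right)^{3} = \left(\sqrt{0 + \frac{24 + 13}{3 + 2}}\right)^{3} = \left(\sqrt{0 + \frac{1}{5} \cdot 37}\right)^{3} = \left(\sqrt{0 + \frac{37}{5}}\right)^{3} = \left(\sqrt{\frac{37}{5}}\right)^{3} = \left(\frac{\sqrt{185}}{5}\right)^{3} = \frac{37 \sqrt{185}}{25}$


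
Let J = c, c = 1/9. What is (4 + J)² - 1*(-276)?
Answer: 23725/81 ≈ 292.90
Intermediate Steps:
c = ⅑ ≈ 0.11111
J = ⅑ ≈ 0.11111
(4 + J)² - 1*(-276) = (4 + ⅑)² - 1*(-276) = (37/9)² + 276 = 1369/81 + 276 = 23725/81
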